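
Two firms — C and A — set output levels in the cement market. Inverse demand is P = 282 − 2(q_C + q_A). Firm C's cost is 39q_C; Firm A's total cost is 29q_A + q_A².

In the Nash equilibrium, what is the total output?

Firm C's profit: π = q_C(282 − 2(q_C + q_A)) − 39q_C.
∂π/∂q_C = 243 − 4q_C − 2q_A = 0, so q_C = 60.75 − 0.5q_A.
For A: ∂π/∂q_A = 253 − 6q_A − 2q_C = 0 ⇒ q_A = 253/6 − (1/3)q_C.
Solving the two reaction functions simultaneously: (1 − (−0.5)(−1/3))q_C = 60.75 − 0.5·(253/6), so (5/6)q_C = 119/3 and q_C = 47.6.
Then q_A = 253/6 − (1/3)·47.6 = 26.3.
Total output: 47.6 + 26.3 = 73.9.

73.9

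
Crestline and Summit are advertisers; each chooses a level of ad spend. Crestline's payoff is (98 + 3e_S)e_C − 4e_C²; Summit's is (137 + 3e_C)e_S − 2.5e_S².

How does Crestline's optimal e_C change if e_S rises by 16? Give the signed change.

6

Expanding Crestline's payoff: 98e_C + 3e_Se_C − 4e_C².
∂π/∂e_C = 98 + 3e_S − 8e_C = 0, so e_C = 12.25 + 0.375e_S.
The reaction-function slope is 0.375, so a 16-unit rise in e_S moves e_C by 0.375 × 16 = 6. Crestline's best response rises — the actions are strategic complements.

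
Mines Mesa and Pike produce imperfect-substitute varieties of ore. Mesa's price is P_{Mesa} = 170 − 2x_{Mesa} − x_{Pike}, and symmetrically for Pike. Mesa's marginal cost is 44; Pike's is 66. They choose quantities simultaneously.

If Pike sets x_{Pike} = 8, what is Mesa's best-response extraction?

29.5

Mine Mesa's profit: π = x_{Mesa}(170 − 2x_{Mesa} − x_{Pike}) − 44x_{Mesa}.
∂π/∂x_{Mesa} = 126 − 4x_{Mesa} − x_{Pike} = 0 ⇒ x_{Mesa} = 31.5 − 0.25x_{Pike}.
At x_{Pike} = 8: x_{Mesa} = 31.5 − 0.25·8 = 29.5.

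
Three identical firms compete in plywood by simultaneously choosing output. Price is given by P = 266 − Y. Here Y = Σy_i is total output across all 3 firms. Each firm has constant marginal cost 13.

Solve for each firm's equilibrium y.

A representative firm's profit is π_i = y_i(266 − Y) − 13y_i, with Y = y_i + Σ_{j≠i} y_j.
First-order condition: 253 − 2y_i − Σ_{j≠i} y_j = 0.
In a symmetric equilibrium every firm chooses the same y, so Σ_{j≠i} y_j = 2y. The condition becomes 253 − 4y = 0, giving y = 253/4 = 63.25.

63.25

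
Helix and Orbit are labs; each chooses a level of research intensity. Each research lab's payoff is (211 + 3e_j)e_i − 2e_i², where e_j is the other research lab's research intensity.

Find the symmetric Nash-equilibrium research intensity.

Helix's payoff is (211 + 3e_O)e_H − 2e_H².
∂π/∂e_H = 211 + 3e_O − 4e_H = 0, so e_H = 52.75 + 0.75e_O.
Setting e_H = e_O in the reaction function: e_H = 52.75 + 0.75e_H, so e_H = 52.75 / 0.25 = 211.

211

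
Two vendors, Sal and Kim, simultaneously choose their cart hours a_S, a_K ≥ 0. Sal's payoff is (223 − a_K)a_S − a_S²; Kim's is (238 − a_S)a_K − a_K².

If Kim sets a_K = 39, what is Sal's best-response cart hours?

Expanding Sal's payoff: 223a_S − a_Ka_S − a_S².
∂π/∂a_S = 223 − a_K − 2a_S = 0, so a_S = 111.5 − 0.5a_K.
At a_K = 39: a_S = 111.5 − 0.5·39 = 92.

92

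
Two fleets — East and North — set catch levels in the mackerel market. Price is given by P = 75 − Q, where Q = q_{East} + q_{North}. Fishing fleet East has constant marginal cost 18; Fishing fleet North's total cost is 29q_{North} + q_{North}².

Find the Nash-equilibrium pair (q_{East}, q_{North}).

Fishing fleet East's profit: π = q_{East}(75 − (q_{East} + q_{North})) − 18q_{East}.
∂π/∂q_{East} = 57 − 2q_{East} − q_{North} = 0, so q_{East} = 28.5 − 0.5q_{North}.
For North: ∂π/∂q_{North} = 46 − 4q_{North} − q_{East} = 0 ⇒ q_{North} = 11.5 − 0.25q_{East}.
Solving the two reaction functions simultaneously: (1 − (−0.5)(−0.25))q_{East} = 28.5 − 0.5·11.5, so 0.875q_{East} = 22.75 and q_{East} = 26.
Then q_{North} = 11.5 − 0.25·26 = 5.

26, 5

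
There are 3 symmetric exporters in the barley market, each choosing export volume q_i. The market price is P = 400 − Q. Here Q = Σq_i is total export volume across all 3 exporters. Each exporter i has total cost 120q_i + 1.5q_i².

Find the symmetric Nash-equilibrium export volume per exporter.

40

A representative exporter's profit is π_i = q_i(400 − Q) − 120q_i − 1.5q_i², with Q = q_i + Σ_{j≠i} q_j.
First-order condition: 280 − 5q_i − Σ_{j≠i} q_j = 0.
With identical exporters, set every q_j = q: then 280 − 5q − 2q = 0, i.e. q = 280/7 = 40.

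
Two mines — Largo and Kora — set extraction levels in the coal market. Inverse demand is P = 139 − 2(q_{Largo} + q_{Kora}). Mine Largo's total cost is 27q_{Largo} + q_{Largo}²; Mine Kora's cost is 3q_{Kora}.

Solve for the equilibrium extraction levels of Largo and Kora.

Mine Largo's profit: π = q_{Largo}(139 − 2(q_{Largo} + q_{Kora})) − 27q_{Largo} − q_{Largo}².
∂π/∂q_{Largo} = 112 − 6q_{Largo} − 2q_{Kora} = 0, so q_{Largo} = 56/3 − (1/3)q_{Kora}.
For Kora: ∂π/∂q_{Kora} = 136 − 4q_{Kora} − 2q_{Largo} = 0 ⇒ q_{Kora} = 34 − 0.5q_{Largo}.
Plugging q_{Kora} into Largo's best response: q_{Largo} = 56/3 − (1/3)(34 − 0.5q_{Largo}) ⇒ (5/6)q_{Largo} = 22/3, so q_{Largo} = 8.8.
Then q_{Kora} = 34 − 0.5·8.8 = 29.6.

8.8, 29.6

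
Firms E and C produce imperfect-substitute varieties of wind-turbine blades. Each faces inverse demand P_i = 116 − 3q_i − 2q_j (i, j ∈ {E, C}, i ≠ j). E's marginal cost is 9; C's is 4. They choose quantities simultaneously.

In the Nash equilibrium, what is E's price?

Firm E's profit: π = q_E(116 − 3q_E − 2q_C) − 9q_E.
∂π/∂q_E = 107 − 6q_E − 2q_C = 0 ⇒ q_E = 107/6 − (1/3)q_C.
Similarly q_C = 56/3 − (1/3)q_E.
Solving the two reaction functions simultaneously: (1 − (−1/3)(−1/3))q_E = 107/6 − (1/3)·(56/3), so (8/9)q_E = 209/18 and q_E = 13.0625.
Then q_C = 56/3 − (1/3)·13.0625 = 14.3125.
P_E = 116 − 3·13.0625 − 2·14.3125 = 48.1875.

48.1875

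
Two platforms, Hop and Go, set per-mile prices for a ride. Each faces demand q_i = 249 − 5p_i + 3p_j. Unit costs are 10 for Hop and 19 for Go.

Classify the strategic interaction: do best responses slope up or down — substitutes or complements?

strategic complements

Hop's profit: π = (p_{Hop} − 10)(249 − 5p_{Hop} + 3p_{Go}).
∂π/∂p_{Hop} = 299 − 10p_{Hop} + 3p_{Go} = 0 ⇒ p_{Hop} = 29.9 + 0.3p_{Go}.
The best-response slope dp_{Hop}/dp_{Go} = 0.3 > 0: the reaction function is upward-sloping, so the choices are strategic complements.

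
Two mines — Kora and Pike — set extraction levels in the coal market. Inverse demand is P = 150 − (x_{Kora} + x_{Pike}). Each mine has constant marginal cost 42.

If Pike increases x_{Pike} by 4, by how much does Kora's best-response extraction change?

-2

Mine Kora's profit: π = x_{Kora}(150 − (x_{Kora} + x_{Pike})) − 42x_{Kora}.
∂π/∂x_{Kora} = 108 − 2x_{Kora} − x_{Pike} = 0, so x_{Kora} = 54 − 0.5x_{Pike}.
The reaction-function slope is −0.5, so a 4-unit rise in x_{Pike} moves x_{Kora} by −0.5 × 4 = −2. Kora's best response falls — the actions are strategic substitutes.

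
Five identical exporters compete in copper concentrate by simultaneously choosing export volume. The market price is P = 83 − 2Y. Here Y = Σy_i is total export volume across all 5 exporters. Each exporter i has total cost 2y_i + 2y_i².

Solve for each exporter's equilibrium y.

5.0625

A representative exporter's profit is π_i = y_i(83 − 2Y) − 2y_i − 2y_i², with Y = y_i + Σ_{j≠i} y_j.
First-order condition: 81 − 8y_i − 2Σ_{j≠i} y_j = 0.
Imposing symmetry (y_j = y for all j) turns Σ_{j≠i} y_j into 4y, so 81 = 16y and y = 5.0625.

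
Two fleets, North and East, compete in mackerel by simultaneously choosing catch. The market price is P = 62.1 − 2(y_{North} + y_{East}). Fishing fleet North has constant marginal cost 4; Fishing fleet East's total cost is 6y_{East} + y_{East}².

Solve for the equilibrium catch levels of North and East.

Fishing fleet North's profit: π = y_{North}(62.1 − 2(y_{North} + y_{East})) − 4y_{North}.
∂π/∂y_{North} = 58.1 − 4y_{North} − 2y_{East} = 0, so y_{North} = 14.525 − 0.5y_{East}.
For East: ∂π/∂y_{East} = 56.1 − 6y_{East} − 2y_{North} = 0 ⇒ y_{East} = 9.35 − (1/3)y_{North}.
Substituting the second reaction function into the first: y_{North} = 14.525 − 0.5(9.35 − (1/3)y_{North}), which gives (5/6)y_{North} = 9.85 ⇒ y_{North} = 11.82.
Then y_{East} = 9.35 − (1/3)·11.82 = 5.41.

11.82, 5.41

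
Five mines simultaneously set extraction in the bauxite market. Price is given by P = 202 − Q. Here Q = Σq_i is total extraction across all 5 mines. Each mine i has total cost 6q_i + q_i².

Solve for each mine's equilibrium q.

A representative mine's profit is π_i = q_i(202 − Q) − 6q_i − q_i², with Q = q_i + Σ_{j≠i} q_j.
First-order condition: 196 − 4q_i − Σ_{j≠i} q_j = 0.
Imposing symmetry (q_j = q for all j) turns Σ_{j≠i} q_j into 4q, so 196 = 8q and q = 24.5.

24.5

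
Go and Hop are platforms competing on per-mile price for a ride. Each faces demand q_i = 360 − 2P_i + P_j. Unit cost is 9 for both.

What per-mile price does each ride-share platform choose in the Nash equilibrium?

126

Go's profit: π = (P_{Go} − 9)(360 − 2P_{Go} + P_{Hop}).
∂π/∂P_{Go} = 378 − 4P_{Go} + P_{Hop} = 0 ⇒ P_{Go} = 94.5 + 0.25P_{Hop}.
By symmetry P_{Hop} = P_{Go}; substituting into the reaction function, 0.75P_{Go} = 94.5 and P_{Go} = 126.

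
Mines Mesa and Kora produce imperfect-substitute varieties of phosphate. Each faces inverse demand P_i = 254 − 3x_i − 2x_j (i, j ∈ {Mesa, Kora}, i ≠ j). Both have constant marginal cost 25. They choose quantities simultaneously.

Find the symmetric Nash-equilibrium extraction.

Mine Mesa's profit: π = x_{Mesa}(254 − 3x_{Mesa} − 2x_{Kora}) − 25x_{Mesa}.
∂π/∂x_{Mesa} = 229 − 6x_{Mesa} − 2x_{Kora} = 0 ⇒ x_{Mesa} = 229/6 − (1/3)x_{Kora}.
By symmetry x_{Kora} = x_{Mesa}; substituting into the reaction function, (4/3)x_{Mesa} = 229/6 and x_{Mesa} = 28.625.

28.625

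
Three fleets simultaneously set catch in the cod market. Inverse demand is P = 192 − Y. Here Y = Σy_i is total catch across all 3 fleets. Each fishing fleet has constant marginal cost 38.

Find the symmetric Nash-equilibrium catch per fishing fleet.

A representative fishing fleet's profit is π_i = y_i(192 − Y) − 38y_i, with Y = y_i + Σ_{j≠i} y_j.
First-order condition: 154 − 2y_i − Σ_{j≠i} y_j = 0.
With identical fishing fleets, set every y_j = y: then 154 − 2y − 2y = 0, i.e. y = 154/4 = 38.5.

38.5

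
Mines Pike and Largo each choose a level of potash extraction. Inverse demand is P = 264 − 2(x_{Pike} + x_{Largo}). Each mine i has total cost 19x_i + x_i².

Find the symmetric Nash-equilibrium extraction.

30.625

Mine Pike's profit: π = x_{Pike}(264 − 2(x_{Pike} + x_{Largo})) − 19x_{Pike} − x_{Pike}².
∂π/∂x_{Pike} = 245 − 6x_{Pike} − 2x_{Largo} = 0, so x_{Pike} = 245/6 − (1/3)x_{Largo}.
The game is symmetric, so in equilibrium x_{Largo} = x_{Pike}: the reaction function gives (4/3)x_{Pike} = 245/6, hence x_{Pike} = 30.625.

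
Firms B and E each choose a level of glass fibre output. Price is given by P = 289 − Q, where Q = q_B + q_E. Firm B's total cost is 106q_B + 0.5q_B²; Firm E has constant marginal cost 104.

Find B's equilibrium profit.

1965.66

Firm B's profit: π = q_B(289 − (q_B + q_E)) − 106q_B − 0.5q_B².
∂π/∂q_B = 183 − 3q_B − q_E = 0, so q_B = 61 − (1/3)q_E.
For E: ∂π/∂q_E = 185 − 2q_E − q_B = 0 ⇒ q_E = 92.5 − 0.5q_B.
Substituting the second reaction function into the first: q_B = 61 − (1/3)(92.5 − 0.5q_B), which gives (5/6)q_B = 181/6 ⇒ q_B = 36.2.
Then q_E = 92.5 − 0.5·36.2 = 74.4.
Price P = 289 − 110.6 = 178.4.
B's profit: (178.4 − 106)·36.2 − 0.5(36.2)² = 1965.66.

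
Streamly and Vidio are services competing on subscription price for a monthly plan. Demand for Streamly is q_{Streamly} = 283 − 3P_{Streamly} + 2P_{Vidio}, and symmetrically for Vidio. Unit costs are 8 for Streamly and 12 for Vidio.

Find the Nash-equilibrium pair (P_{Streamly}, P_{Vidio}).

Streamly's profit: π = (P_{Streamly} − 8)(283 − 3P_{Streamly} + 2P_{Vidio}).
∂π/∂P_{Streamly} = 307 − 6P_{Streamly} + 2P_{Vidio} = 0 ⇒ P_{Streamly} = 307/6 + (1/3)P_{Vidio}.
Similarly P_{Vidio} = 319/6 + (1/3)P_{Streamly}.
Substituting the second reaction function into the first: P_{Streamly} = 307/6 + (1/3)(319/6 + (1/3)P_{Streamly}), which gives (8/9)P_{Streamly} = 620/9 ⇒ P_{Streamly} = 77.5.
Then P_{Vidio} = 319/6 + (1/3)·77.5 = 79.

77.5, 79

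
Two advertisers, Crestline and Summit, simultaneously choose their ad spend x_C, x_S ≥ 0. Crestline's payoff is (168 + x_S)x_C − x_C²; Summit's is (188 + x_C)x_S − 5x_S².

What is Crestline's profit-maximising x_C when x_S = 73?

120.5

Expanding Crestline's payoff: 168x_C + x_Sx_C − x_C².
∂π/∂x_C = 168 + x_S − 2x_C = 0, so x_C = 84 + 0.5x_S.
At x_S = 73: x_C = 84 + 0.5·73 = 120.5.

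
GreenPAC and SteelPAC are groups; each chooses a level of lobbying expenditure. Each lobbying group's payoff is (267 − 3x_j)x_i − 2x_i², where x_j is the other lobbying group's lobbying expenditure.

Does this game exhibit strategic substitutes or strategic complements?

GreenPAC's payoff is (267 − 3x_S)x_G − 2x_G².
∂π/∂x_G = 267 − 3x_S − 4x_G = 0, so x_G = 66.75 − 0.75x_S.
The best-response slope dx_G/dx_S = −0.75 < 0: the reaction function is downward-sloping, so the choices are strategic substitutes.

strategic substitutes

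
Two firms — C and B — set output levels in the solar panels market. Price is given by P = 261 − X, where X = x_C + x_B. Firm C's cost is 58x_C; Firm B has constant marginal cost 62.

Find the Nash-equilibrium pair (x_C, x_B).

69, 65

Firm C's profit: π = x_C(261 − (x_C + x_B)) − 58x_C.
∂π/∂x_C = 203 − 2x_C − x_B = 0, so x_C = 101.5 − 0.5x_B.
By the same steps for B: x_B = 99.5 − 0.5x_C.
Plugging x_B into C's best response: x_C = 101.5 − 0.5(99.5 − 0.5x_C) ⇒ 0.75x_C = 51.75, so x_C = 69.
Then x_B = 99.5 − 0.5·69 = 65.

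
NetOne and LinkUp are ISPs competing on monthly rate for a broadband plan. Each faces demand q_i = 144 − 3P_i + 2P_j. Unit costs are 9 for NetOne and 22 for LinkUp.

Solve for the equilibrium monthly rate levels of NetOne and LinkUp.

45.1875, 50.0625

NetOne's profit: π = (P_{NetOne} − 9)(144 − 3P_{NetOne} + 2P_{LinkUp}).
∂π/∂P_{NetOne} = 171 − 6P_{NetOne} + 2P_{LinkUp} = 0 ⇒ P_{NetOne} = 28.5 + (1/3)P_{LinkUp}.
Similarly P_{LinkUp} = 35 + (1/3)P_{NetOne}.
Substituting the second reaction function into the first: P_{NetOne} = 28.5 + (1/3)(35 + (1/3)P_{NetOne}), which gives (8/9)P_{NetOne} = 241/6 ⇒ P_{NetOne} = 45.1875.
Then P_{LinkUp} = 35 + (1/3)·45.1875 = 50.0625.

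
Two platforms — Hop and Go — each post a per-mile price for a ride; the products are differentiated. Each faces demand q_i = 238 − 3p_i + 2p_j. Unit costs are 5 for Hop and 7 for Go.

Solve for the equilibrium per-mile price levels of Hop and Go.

Hop's profit: π = (p_{Hop} − 5)(238 − 3p_{Hop} + 2p_{Go}).
∂π/∂p_{Hop} = 253 − 6p_{Hop} + 2p_{Go} = 0 ⇒ p_{Hop} = 253/6 + (1/3)p_{Go}.
Similarly p_{Go} = 259/6 + (1/3)p_{Hop}.
Substituting the second reaction function into the first: p_{Hop} = 253/6 + (1/3)(259/6 + (1/3)p_{Hop}), which gives (8/9)p_{Hop} = 509/9 ⇒ p_{Hop} = 63.625.
Then p_{Go} = 259/6 + (1/3)·63.625 = 64.375.

63.625, 64.375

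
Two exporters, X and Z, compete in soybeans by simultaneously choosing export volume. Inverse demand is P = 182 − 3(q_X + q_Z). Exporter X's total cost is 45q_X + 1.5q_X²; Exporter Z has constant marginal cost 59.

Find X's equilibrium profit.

Exporter X's profit: π = q_X(182 − 3(q_X + q_Z)) − 45q_X − 1.5q_X².
∂π/∂q_X = 137 − 9q_X − 3q_Z = 0, so q_X = 137/9 − (1/3)q_Z.
For Z: ∂π/∂q_Z = 123 − 6q_Z − 3q_X = 0 ⇒ q_Z = 20.5 − 0.5q_X.
Solving the two reaction functions simultaneously: (1 − (−1/3)(−0.5))q_X = 137/9 − (1/3)·20.5, so (5/6)q_X = 151/18 and q_X = 151/15.
Then q_Z = 20.5 − 0.5·(151/15) = 232/15.
Price P = 182 − 3·(383/15) = 105.4.
X's profit: (105.4 − 45)·(151/15) − 1.5(151/15)² = 456.02.

456.02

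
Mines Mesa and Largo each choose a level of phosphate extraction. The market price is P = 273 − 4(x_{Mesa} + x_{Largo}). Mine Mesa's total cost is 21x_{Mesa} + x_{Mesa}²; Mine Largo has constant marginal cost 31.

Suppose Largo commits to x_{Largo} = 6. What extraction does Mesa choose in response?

Mine Mesa's profit: π = x_{Mesa}(273 − 4(x_{Mesa} + x_{Largo})) − 21x_{Mesa} − x_{Mesa}².
∂π/∂x_{Mesa} = 252 − 10x_{Mesa} − 4x_{Largo} = 0, so x_{Mesa} = 25.2 − 0.4x_{Largo}.
At x_{Largo} = 6: x_{Mesa} = 25.2 − 0.4·6 = 22.8.

22.8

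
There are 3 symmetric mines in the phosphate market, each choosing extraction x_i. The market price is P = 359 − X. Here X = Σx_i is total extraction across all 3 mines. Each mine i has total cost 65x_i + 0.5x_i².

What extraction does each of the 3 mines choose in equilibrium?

A representative mine's profit is π_i = x_i(359 − X) − 65x_i − 0.5x_i², with X = x_i + Σ_{j≠i} x_j.
First-order condition: 294 − 3x_i − Σ_{j≠i} x_j = 0.
With identical mines, set every x_j = x: then 294 − 3x − 2x = 0, i.e. x = 294/5 = 58.8.

58.8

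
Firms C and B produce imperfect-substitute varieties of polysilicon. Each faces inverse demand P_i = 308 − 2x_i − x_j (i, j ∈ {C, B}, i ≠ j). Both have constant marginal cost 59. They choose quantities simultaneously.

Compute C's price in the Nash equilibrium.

158.6

Firm C's profit: π = x_C(308 − 2x_C − x_B) − 59x_C.
∂π/∂x_C = 249 − 4x_C − x_B = 0 ⇒ x_C = 62.25 − 0.25x_B.
Setting x_C = x_B in the reaction function: x_C = 62.25 − 0.25x_C, so x_C = 62.25 / 1.25 = 49.8.
P_C = 308 − 2·49.8 − 49.8 = 158.6.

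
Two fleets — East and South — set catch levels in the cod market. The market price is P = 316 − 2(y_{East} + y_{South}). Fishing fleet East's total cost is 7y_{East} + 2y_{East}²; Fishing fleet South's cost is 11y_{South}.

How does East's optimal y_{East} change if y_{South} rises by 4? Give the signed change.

-1

Fishing fleet East's profit: π = y_{East}(316 − 2(y_{East} + y_{South})) − 7y_{East} − 2y_{East}².
∂π/∂y_{East} = 309 − 8y_{East} − 2y_{South} = 0, so y_{East} = 38.625 − 0.25y_{South}.
The reaction-function slope is −0.25, so a 4-unit rise in y_{South} moves y_{East} by −0.25 × 4 = −1. East's best response falls — the actions are strategic substitutes.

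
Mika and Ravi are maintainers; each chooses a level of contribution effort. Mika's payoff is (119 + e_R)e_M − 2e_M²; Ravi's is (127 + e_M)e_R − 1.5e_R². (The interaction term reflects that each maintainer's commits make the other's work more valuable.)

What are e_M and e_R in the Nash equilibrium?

44, 57

Expanding Mika's payoff: 119e_M + e_Re_M − 2e_M².
∂π/∂e_M = 119 + e_R − 4e_M = 0, so e_M = 29.75 + 0.25e_R.
Likewise for Ravi: e_R = 127/3 + (1/3)e_M.
Solving the two reaction functions simultaneously: (1 − (0.25)(1/3))e_M = 29.75 + 0.25·(127/3), so (11/12)e_M = 121/3 and e_M = 44.
Then e_R = 127/3 + (1/3)·44 = 57.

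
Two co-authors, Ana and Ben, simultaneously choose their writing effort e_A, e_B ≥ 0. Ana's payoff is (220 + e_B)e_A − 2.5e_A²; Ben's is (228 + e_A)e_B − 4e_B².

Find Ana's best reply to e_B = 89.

61.8

Expanding Ana's payoff: 220e_A + e_Be_A − 2.5e_A².
∂π/∂e_A = 220 + e_B − 5e_A = 0, so e_A = 44 + 0.2e_B.
At e_B = 89: e_A = 44 + 0.2·89 = 61.8.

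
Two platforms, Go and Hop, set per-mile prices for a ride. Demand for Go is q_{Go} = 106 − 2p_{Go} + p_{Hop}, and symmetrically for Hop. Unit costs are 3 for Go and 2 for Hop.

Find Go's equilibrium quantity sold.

68.4

Go's profit: π = (p_{Go} − 3)(106 − 2p_{Go} + p_{Hop}).
∂π/∂p_{Go} = 112 − 4p_{Go} + p_{Hop} = 0 ⇒ p_{Go} = 28 + 0.25p_{Hop}.
Similarly p_{Hop} = 27.5 + 0.25p_{Go}.
Substituting the second reaction function into the first: p_{Go} = 28 + 0.25(27.5 + 0.25p_{Go}), which gives 0.9375p_{Go} = 34.875 ⇒ p_{Go} = 37.2.
Then p_{Hop} = 27.5 + 0.25·37.2 = 36.8.
q_{Go} = 106 − 2·37.2 + 36.8 = 68.4.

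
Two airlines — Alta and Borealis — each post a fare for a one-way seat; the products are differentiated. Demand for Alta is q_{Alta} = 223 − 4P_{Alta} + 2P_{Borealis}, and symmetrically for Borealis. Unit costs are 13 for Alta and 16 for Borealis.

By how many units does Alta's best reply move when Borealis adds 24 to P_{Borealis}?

6

Alta's profit: π = (P_{Alta} − 13)(223 − 4P_{Alta} + 2P_{Borealis}).
∂π/∂P_{Alta} = 275 − 8P_{Alta} + 2P_{Borealis} = 0 ⇒ P_{Alta} = 34.375 + 0.25P_{Borealis}.
The reaction-function slope is 0.25, so a 24-unit rise in P_{Borealis} moves P_{Alta} by 0.25 × 24 = 6. Alta's best response rises — the actions are strategic complements.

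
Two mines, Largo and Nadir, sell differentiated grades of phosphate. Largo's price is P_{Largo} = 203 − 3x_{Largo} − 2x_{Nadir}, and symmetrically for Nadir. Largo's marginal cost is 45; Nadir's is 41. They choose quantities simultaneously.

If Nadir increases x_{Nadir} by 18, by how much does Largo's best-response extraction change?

Mine Largo's profit: π = x_{Largo}(203 − 3x_{Largo} − 2x_{Nadir}) − 45x_{Largo}.
∂π/∂x_{Largo} = 158 − 6x_{Largo} − 2x_{Nadir} = 0 ⇒ x_{Largo} = 79/3 − (1/3)x_{Nadir}.
The reaction-function slope is −1/3, so an 18-unit rise in x_{Nadir} moves x_{Largo} by −1/3 × 18 = −6. Largo's best response falls — the actions are strategic substitutes.

-6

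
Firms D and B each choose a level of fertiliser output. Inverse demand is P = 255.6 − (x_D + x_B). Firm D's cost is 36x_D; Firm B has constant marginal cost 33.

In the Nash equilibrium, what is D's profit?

5212.84

Firm D's profit: π = x_D(255.6 − (x_D + x_B)) − 36x_D.
∂π/∂x_D = 219.6 − 2x_D − x_B = 0, so x_D = 109.8 − 0.5x_B.
By the same steps for B: x_B = 111.3 − 0.5x_D.
Plugging x_B into D's best response: x_D = 109.8 − 0.5(111.3 − 0.5x_D) ⇒ 0.75x_D = 54.15, so x_D = 72.2.
Then x_B = 111.3 − 0.5·72.2 = 75.2.
Price P = 255.6 − 147.4 = 108.2.
D's profit: (108.2 − 36)·72.2 = 5212.84.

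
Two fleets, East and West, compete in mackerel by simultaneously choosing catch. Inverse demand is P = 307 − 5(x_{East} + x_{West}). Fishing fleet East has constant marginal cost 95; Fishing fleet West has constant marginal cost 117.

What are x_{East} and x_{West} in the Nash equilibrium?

15.6, 11.2

Fishing fleet East's profit: π = x_{East}(307 − 5(x_{East} + x_{West})) − 95x_{East}.
∂π/∂x_{East} = 212 − 10x_{East} − 5x_{West} = 0, so x_{East} = 21.2 − 0.5x_{West}.
By the same steps for West: x_{West} = 19 − 0.5x_{East}.
Plugging x_{West} into East's best response: x_{East} = 21.2 − 0.5(19 − 0.5x_{East}) ⇒ 0.75x_{East} = 11.7, so x_{East} = 15.6.
Then x_{West} = 19 − 0.5·15.6 = 11.2.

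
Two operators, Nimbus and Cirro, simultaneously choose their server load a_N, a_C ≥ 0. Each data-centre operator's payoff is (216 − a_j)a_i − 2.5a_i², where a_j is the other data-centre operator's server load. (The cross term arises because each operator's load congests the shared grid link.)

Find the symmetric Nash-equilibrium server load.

Nimbus's payoff is (216 − a_C)a_N − 2.5a_N².
∂π/∂a_N = 216 − a_C − 5a_N = 0, so a_N = 43.2 − 0.2a_C.
Setting a_N = a_C in the reaction function: a_N = 43.2 − 0.2a_N, so a_N = 43.2 / 1.2 = 36.

36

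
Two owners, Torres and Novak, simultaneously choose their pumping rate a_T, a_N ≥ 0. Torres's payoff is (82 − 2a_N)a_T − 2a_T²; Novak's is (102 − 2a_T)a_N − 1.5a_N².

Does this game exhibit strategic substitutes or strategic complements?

Expanding Torres's payoff: 82a_T − 2a_Na_T − 2a_T².
∂π/∂a_T = 82 − 2a_N − 4a_T = 0, so a_T = 20.5 − 0.5a_N.
The best-response slope da_T/da_N = −0.5 < 0: the reaction function is downward-sloping, so the choices are strategic substitutes.

strategic substitutes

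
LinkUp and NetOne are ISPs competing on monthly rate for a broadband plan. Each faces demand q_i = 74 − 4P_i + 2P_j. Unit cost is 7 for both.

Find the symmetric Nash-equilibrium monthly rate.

LinkUp's profit: π = (P_{LinkUp} − 7)(74 − 4P_{LinkUp} + 2P_{NetOne}).
∂π/∂P_{LinkUp} = 102 − 8P_{LinkUp} + 2P_{NetOne} = 0 ⇒ P_{LinkUp} = 12.75 + 0.25P_{NetOne}.
By symmetry P_{NetOne} = P_{LinkUp}; substituting into the reaction function, 0.75P_{LinkUp} = 12.75 and P_{LinkUp} = 17.

17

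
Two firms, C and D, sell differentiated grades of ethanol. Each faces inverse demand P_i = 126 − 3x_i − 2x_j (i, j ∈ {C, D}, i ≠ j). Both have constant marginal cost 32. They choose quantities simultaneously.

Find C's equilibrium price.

Firm C's profit: π = x_C(126 − 3x_C − 2x_D) − 32x_C.
∂π/∂x_C = 94 − 6x_C − 2x_D = 0 ⇒ x_C = 47/3 − (1/3)x_D.
By symmetry x_D = x_C; substituting into the reaction function, (4/3)x_C = 47/3 and x_C = 11.75.
P_C = 126 − 3·11.75 − 2·11.75 = 67.25.

67.25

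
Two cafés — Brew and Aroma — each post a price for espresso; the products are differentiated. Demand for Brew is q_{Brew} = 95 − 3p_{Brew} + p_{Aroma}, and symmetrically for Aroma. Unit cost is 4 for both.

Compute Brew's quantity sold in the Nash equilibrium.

52.2

Brew's profit: π = (p_{Brew} − 4)(95 − 3p_{Brew} + p_{Aroma}).
∂π/∂p_{Brew} = 107 − 6p_{Brew} + p_{Aroma} = 0 ⇒ p_{Brew} = 107/6 + (1/6)p_{Aroma}.
The game is symmetric, so in equilibrium p_{Aroma} = p_{Brew}: the reaction function gives (5/6)p_{Brew} = 107/6, hence p_{Brew} = 21.4.
q_{Brew} = 95 − 3·21.4 + 21.4 = 52.2.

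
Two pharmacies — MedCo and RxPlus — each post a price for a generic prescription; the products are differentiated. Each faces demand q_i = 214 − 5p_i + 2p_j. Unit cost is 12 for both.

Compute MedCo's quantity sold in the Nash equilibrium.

MedCo's profit: π = (p_{MedCo} − 12)(214 − 5p_{MedCo} + 2p_{RxPlus}).
∂π/∂p_{MedCo} = 274 − 10p_{MedCo} + 2p_{RxPlus} = 0 ⇒ p_{MedCo} = 27.4 + 0.2p_{RxPlus}.
The game is symmetric, so in equilibrium p_{RxPlus} = p_{MedCo}: the reaction function gives 0.8p_{MedCo} = 27.4, hence p_{MedCo} = 34.25.
q_{MedCo} = 214 − 5·34.25 + 2·34.25 = 111.25.

111.25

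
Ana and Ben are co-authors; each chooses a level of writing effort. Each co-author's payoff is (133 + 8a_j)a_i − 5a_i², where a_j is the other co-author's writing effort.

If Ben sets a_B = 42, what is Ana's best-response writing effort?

Ana's payoff is (133 + 8a_B)a_A − 5a_A².
∂π/∂a_A = 133 + 8a_B − 10a_A = 0, so a_A = 13.3 + 0.8a_B.
At a_B = 42: a_A = 13.3 + 0.8·42 = 46.9.

46.9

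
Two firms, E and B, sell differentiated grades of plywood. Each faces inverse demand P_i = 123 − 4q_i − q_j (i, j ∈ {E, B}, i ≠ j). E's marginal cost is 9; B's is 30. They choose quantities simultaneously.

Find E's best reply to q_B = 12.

12.75

Firm E's profit: π = q_E(123 − 4q_E − q_B) − 9q_E.
∂π/∂q_E = 114 − 8q_E − q_B = 0 ⇒ q_E = 14.25 − 0.125q_B.
At q_B = 12: q_E = 14.25 − 0.125·12 = 12.75.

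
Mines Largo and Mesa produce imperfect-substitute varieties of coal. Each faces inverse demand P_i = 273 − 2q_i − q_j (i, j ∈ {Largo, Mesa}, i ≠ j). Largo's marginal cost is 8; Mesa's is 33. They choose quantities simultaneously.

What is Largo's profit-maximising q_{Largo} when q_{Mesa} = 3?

Mine Largo's profit: π = q_{Largo}(273 − 2q_{Largo} − q_{Mesa}) − 8q_{Largo}.
∂π/∂q_{Largo} = 265 − 4q_{Largo} − q_{Mesa} = 0 ⇒ q_{Largo} = 66.25 − 0.25q_{Mesa}.
At q_{Mesa} = 3: q_{Largo} = 66.25 − 0.25·3 = 65.5.

65.5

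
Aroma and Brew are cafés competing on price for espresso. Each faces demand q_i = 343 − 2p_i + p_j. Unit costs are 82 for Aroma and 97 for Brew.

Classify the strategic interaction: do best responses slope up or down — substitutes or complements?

Aroma's profit: π = (p_{Aroma} − 82)(343 − 2p_{Aroma} + p_{Brew}).
∂π/∂p_{Aroma} = 507 − 4p_{Aroma} + p_{Brew} = 0 ⇒ p_{Aroma} = 126.75 + 0.25p_{Brew}.
The best-response slope dp_{Aroma}/dp_{Brew} = 0.25 > 0: the reaction function is upward-sloping, so the choices are strategic complements.

strategic complements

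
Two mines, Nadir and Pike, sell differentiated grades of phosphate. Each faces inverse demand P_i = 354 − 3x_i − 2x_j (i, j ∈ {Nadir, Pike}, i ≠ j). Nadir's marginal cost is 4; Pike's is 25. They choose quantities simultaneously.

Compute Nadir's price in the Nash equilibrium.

Mine Nadir's profit: π = x_{Nadir}(354 − 3x_{Nadir} − 2x_{Pike}) − 4x_{Nadir}.
∂π/∂x_{Nadir} = 350 − 6x_{Nadir} − 2x_{Pike} = 0 ⇒ x_{Nadir} = 175/3 − (1/3)x_{Pike}.
Similarly x_{Pike} = 329/6 − (1/3)x_{Nadir}.
Solving the two reaction functions simultaneously: (1 − (−1/3)(−1/3))x_{Nadir} = 175/3 − (1/3)·(329/6), so (8/9)x_{Nadir} = 721/18 and x_{Nadir} = 45.0625.
Then x_{Pike} = 329/6 − (1/3)·45.0625 = 39.8125.
P_{Nadir} = 354 − 3·45.0625 − 2·39.8125 = 139.1875.

139.1875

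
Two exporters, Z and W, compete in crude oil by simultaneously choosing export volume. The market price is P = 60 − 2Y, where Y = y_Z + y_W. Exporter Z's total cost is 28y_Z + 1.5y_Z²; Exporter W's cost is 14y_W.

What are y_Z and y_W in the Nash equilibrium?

1.5, 10.75

Exporter Z's profit: π = y_Z(60 − 2(y_Z + y_W)) − 28y_Z − 1.5y_Z².
∂π/∂y_Z = 32 − 7y_Z − 2y_W = 0, so y_Z = 32/7 − (2/7)y_W.
For W: ∂π/∂y_W = 46 − 4y_W − 2y_Z = 0 ⇒ y_W = 11.5 − 0.5y_Z.
Substituting the second reaction function into the first: y_Z = 32/7 − (2/7)(11.5 − 0.5y_Z), which gives (6/7)y_Z = 9/7 ⇒ y_Z = 1.5.
Then y_W = 11.5 − 0.5·1.5 = 10.75.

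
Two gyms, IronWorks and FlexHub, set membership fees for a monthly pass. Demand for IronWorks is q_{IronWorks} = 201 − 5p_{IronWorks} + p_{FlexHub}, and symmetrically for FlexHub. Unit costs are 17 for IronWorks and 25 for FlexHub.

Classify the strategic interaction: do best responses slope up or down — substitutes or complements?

IronWorks's profit: π = (p_{IronWorks} − 17)(201 − 5p_{IronWorks} + p_{FlexHub}).
∂π/∂p_{IronWorks} = 286 − 10p_{IronWorks} + p_{FlexHub} = 0 ⇒ p_{IronWorks} = 28.6 + 0.1p_{FlexHub}.
The best-response slope dp_{IronWorks}/dp_{FlexHub} = 0.1 > 0: the reaction function is upward-sloping, so the choices are strategic complements.

strategic complements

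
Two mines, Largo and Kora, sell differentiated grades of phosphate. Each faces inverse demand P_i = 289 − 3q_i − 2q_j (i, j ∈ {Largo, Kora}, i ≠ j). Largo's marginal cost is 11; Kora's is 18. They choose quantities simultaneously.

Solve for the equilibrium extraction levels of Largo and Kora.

Mine Largo's profit: π = q_{Largo}(289 − 3q_{Largo} − 2q_{Kora}) − 11q_{Largo}.
∂π/∂q_{Largo} = 278 − 6q_{Largo} − 2q_{Kora} = 0 ⇒ q_{Largo} = 139/3 − (1/3)q_{Kora}.
Similarly q_{Kora} = 271/6 − (1/3)q_{Largo}.
Plugging q_{Kora} into Largo's best response: q_{Largo} = 139/3 − (1/3)(271/6 − (1/3)q_{Largo}) ⇒ (8/9)q_{Largo} = 563/18, so q_{Largo} = 35.1875.
Then q_{Kora} = 271/6 − (1/3)·35.1875 = 33.4375.

35.1875, 33.4375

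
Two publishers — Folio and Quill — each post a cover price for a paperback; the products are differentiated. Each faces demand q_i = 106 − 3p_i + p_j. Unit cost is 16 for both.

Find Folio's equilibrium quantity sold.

44.4

Folio's profit: π = (p_{Folio} − 16)(106 − 3p_{Folio} + p_{Quill}).
∂π/∂p_{Folio} = 154 − 6p_{Folio} + p_{Quill} = 0 ⇒ p_{Folio} = 77/3 + (1/6)p_{Quill}.
Setting p_{Folio} = p_{Quill} in the reaction function: p_{Folio} = 77/3 + (1/6)p_{Folio}, so p_{Folio} = (77/3) / (5/6) = 30.8.
q_{Folio} = 106 − 3·30.8 + 30.8 = 44.4.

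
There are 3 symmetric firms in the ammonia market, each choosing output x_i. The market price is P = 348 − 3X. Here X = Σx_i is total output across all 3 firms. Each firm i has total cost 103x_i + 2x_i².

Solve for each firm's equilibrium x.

A representative firm's profit is π_i = x_i(348 − 3X) − 103x_i − 2x_i², with X = x_i + Σ_{j≠i} x_j.
First-order condition: 245 − 10x_i − 3Σ_{j≠i} x_j = 0.
With identical firms, set every x_j = x: then 245 − 10x − 6x = 0, i.e. x = 245/16 = 15.3125.

15.3125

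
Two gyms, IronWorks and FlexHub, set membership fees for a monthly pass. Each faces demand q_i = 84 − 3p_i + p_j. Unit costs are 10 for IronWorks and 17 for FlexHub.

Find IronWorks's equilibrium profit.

IronWorks's profit: π = (p_{IronWorks} − 10)(84 − 3p_{IronWorks} + p_{FlexHub}).
∂π/∂p_{IronWorks} = 114 − 6p_{IronWorks} + p_{FlexHub} = 0 ⇒ p_{IronWorks} = 19 + (1/6)p_{FlexHub}.
Similarly p_{FlexHub} = 22.5 + (1/6)p_{IronWorks}.
Substituting the second reaction function into the first: p_{IronWorks} = 19 + (1/6)(22.5 + (1/6)p_{IronWorks}), which gives (35/36)p_{IronWorks} = 22.75 ⇒ p_{IronWorks} = 23.4.
Then p_{FlexHub} = 22.5 + (1/6)·23.4 = 26.4.
q_{IronWorks} = 84 − 3·23.4 + 26.4 = 40.2.
Profit = (23.4 − 10)·40.2 = 538.68.

538.68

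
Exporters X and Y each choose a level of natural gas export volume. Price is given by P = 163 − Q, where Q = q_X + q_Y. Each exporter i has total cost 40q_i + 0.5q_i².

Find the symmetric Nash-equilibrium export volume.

30.75

Exporter X's profit: π = q_X(163 − (q_X + q_Y)) − 40q_X − 0.5q_X².
∂π/∂q_X = 123 − 3q_X − q_Y = 0, so q_X = 41 − (1/3)q_Y.
The game is symmetric, so in equilibrium q_Y = q_X: the reaction function gives (4/3)q_X = 41, hence q_X = 30.75.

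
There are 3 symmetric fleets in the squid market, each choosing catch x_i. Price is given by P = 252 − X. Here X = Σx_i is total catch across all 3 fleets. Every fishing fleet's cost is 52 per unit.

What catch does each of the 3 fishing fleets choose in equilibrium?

50

A representative fishing fleet's profit is π_i = x_i(252 − X) − 52x_i, with X = x_i + Σ_{j≠i} x_j.
First-order condition: 200 − 2x_i − Σ_{j≠i} x_j = 0.
Imposing symmetry (x_j = x for all j) turns Σ_{j≠i} x_j into 2x, so 200 = 4x and x = 50.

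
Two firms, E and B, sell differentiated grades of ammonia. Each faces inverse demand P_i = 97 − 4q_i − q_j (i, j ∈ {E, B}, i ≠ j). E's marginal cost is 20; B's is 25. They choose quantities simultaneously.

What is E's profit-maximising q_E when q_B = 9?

8.5

Firm E's profit: π = q_E(97 − 4q_E − q_B) − 20q_E.
∂π/∂q_E = 77 − 8q_E − q_B = 0 ⇒ q_E = 9.625 − 0.125q_B.
At q_B = 9: q_E = 9.625 − 0.125·9 = 8.5.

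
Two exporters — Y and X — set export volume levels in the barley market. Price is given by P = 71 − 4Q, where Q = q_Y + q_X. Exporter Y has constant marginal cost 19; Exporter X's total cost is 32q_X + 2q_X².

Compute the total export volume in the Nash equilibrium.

Exporter Y's profit: π = q_Y(71 − 4(q_Y + q_X)) − 19q_Y.
∂π/∂q_Y = 52 − 8q_Y − 4q_X = 0, so q_Y = 6.5 − 0.5q_X.
For X: ∂π/∂q_X = 39 − 12q_X − 4q_Y = 0 ⇒ q_X = 3.25 − (1/3)q_Y.
Substituting the second reaction function into the first: q_Y = 6.5 − 0.5(3.25 − (1/3)q_Y), which gives (5/6)q_Y = 4.875 ⇒ q_Y = 5.85.
Then q_X = 3.25 − (1/3)·5.85 = 1.3.
Total export volume: 5.85 + 1.3 = 7.15.

7.15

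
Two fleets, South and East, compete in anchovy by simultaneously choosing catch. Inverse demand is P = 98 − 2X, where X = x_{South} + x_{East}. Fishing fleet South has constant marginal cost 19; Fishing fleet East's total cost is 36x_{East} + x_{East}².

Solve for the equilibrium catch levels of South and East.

Fishing fleet South's profit: π = x_{South}(98 − 2(x_{South} + x_{East})) − 19x_{South}.
∂π/∂x_{South} = 79 − 4x_{South} − 2x_{East} = 0, so x_{South} = 19.75 − 0.5x_{East}.
For East: ∂π/∂x_{East} = 62 − 6x_{East} − 2x_{South} = 0 ⇒ x_{East} = 31/3 − (1/3)x_{South}.
Plugging x_{East} into South's best response: x_{South} = 19.75 − 0.5(31/3 − (1/3)x_{South}) ⇒ (5/6)x_{South} = 175/12, so x_{South} = 17.5.
Then x_{East} = 31/3 − (1/3)·17.5 = 4.5.

17.5, 4.5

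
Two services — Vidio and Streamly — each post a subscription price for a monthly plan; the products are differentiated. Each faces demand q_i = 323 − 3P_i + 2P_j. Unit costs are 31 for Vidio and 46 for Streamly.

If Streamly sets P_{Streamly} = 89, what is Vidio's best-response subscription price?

99

Vidio's profit: π = (P_{Vidio} − 31)(323 − 3P_{Vidio} + 2P_{Streamly}).
∂π/∂P_{Vidio} = 416 − 6P_{Vidio} + 2P_{Streamly} = 0 ⇒ P_{Vidio} = 208/3 + (1/3)P_{Streamly}.
At P_{Streamly} = 89: P_{Vidio} = 208/3 + (1/3)·89 = 99.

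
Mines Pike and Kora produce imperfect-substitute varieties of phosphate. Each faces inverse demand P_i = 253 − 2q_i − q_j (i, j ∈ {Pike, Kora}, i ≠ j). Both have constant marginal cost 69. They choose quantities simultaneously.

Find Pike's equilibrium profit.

2708.48

Mine Pike's profit: π = q_{Pike}(253 − 2q_{Pike} − q_{Kora}) − 69q_{Pike}.
∂π/∂q_{Pike} = 184 − 4q_{Pike} − q_{Kora} = 0 ⇒ q_{Pike} = 46 − 0.25q_{Kora}.
Setting q_{Pike} = q_{Kora} in the reaction function: q_{Pike} = 46 − 0.25q_{Pike}, so q_{Pike} = 46 / 1.25 = 36.8.
P_{Pike} = 253 − 2·36.8 − 36.8 = 142.6.
Profit = (142.6 − 69)·36.8 = 2708.48.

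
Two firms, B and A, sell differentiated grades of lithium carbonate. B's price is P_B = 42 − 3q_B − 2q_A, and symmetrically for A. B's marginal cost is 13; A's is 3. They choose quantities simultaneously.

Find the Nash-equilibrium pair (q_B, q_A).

Firm B's profit: π = q_B(42 − 3q_B − 2q_A) − 13q_B.
∂π/∂q_B = 29 − 6q_B − 2q_A = 0 ⇒ q_B = 29/6 − (1/3)q_A.
Similarly q_A = 6.5 − (1/3)q_B.
Substituting the second reaction function into the first: q_B = 29/6 − (1/3)(6.5 − (1/3)q_B), which gives (8/9)q_B = 8/3 ⇒ q_B = 3.
Then q_A = 6.5 − (1/3)·3 = 5.5.

3, 5.5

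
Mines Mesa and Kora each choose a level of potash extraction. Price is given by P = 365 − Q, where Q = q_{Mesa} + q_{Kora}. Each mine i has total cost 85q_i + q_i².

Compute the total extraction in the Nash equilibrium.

112

Mine Mesa's profit: π = q_{Mesa}(365 − (q_{Mesa} + q_{Kora})) − 85q_{Mesa} − q_{Mesa}².
∂π/∂q_{Mesa} = 280 − 4q_{Mesa} − q_{Kora} = 0, so q_{Mesa} = 70 − 0.25q_{Kora}.
By symmetry q_{Kora} = q_{Mesa}; substituting into the reaction function, 1.25q_{Mesa} = 70 and q_{Mesa} = 56.
Total extraction: 56 + 56 = 112.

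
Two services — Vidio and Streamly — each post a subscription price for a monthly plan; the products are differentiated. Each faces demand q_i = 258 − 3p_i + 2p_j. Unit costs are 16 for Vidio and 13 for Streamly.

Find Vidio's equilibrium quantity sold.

179.8125

Vidio's profit: π = (p_{Vidio} − 16)(258 − 3p_{Vidio} + 2p_{Streamly}).
∂π/∂p_{Vidio} = 306 − 6p_{Vidio} + 2p_{Streamly} = 0 ⇒ p_{Vidio} = 51 + (1/3)p_{Streamly}.
Similarly p_{Streamly} = 49.5 + (1/3)p_{Vidio}.
Substituting the second reaction function into the first: p_{Vidio} = 51 + (1/3)(49.5 + (1/3)p_{Vidio}), which gives (8/9)p_{Vidio} = 67.5 ⇒ p_{Vidio} = 75.9375.
Then p_{Streamly} = 49.5 + (1/3)·75.9375 = 74.8125.
q_{Vidio} = 258 − 3·75.9375 + 2·74.8125 = 179.8125.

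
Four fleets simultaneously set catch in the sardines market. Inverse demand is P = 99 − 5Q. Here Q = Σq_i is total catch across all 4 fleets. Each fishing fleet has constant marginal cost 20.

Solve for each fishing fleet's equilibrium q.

3.16

A representative fishing fleet's profit is π_i = q_i(99 − 5Q) − 20q_i, with Q = q_i + Σ_{j≠i} q_j.
First-order condition: 79 − 10q_i − 5Σ_{j≠i} q_j = 0.
Imposing symmetry (q_j = q for all j) turns Σ_{j≠i} q_j into 3q, so 79 = 25q and q = 3.16.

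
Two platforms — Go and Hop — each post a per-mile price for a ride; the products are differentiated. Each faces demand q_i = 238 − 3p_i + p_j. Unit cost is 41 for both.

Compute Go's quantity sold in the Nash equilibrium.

93.6

Go's profit: π = (p_{Go} − 41)(238 − 3p_{Go} + p_{Hop}).
∂π/∂p_{Go} = 361 − 6p_{Go} + p_{Hop} = 0 ⇒ p_{Go} = 361/6 + (1/6)p_{Hop}.
The game is symmetric, so in equilibrium p_{Hop} = p_{Go}: the reaction function gives (5/6)p_{Go} = 361/6, hence p_{Go} = 72.2.
q_{Go} = 238 − 3·72.2 + 72.2 = 93.6.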